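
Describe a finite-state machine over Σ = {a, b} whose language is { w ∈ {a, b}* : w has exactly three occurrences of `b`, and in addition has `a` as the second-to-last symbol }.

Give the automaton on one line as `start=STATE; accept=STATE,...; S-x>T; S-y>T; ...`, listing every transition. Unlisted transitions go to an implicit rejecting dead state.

Build one automaton per condition and run them in lockstep. The first has 5 states tracking the count of `b`s, saturating at 4; the second has 7 states tracking the last 2 symbols read. A product state is a pair (one from each), accepting exactly when both do.
          a    b  
>  q0     q1   q2 
   q1     q3   q4 
   q2     q5   q6 
   q3     q3   q4 
   q4     q5   q6 
   q5     q7   q8 
   q6     q9  q10 
   q7     q7   q8 
   q8     q9  q10 
   q9    q11  q12 
   q10   q13  q14 
   q11   q11  q12 
 * q12   q13  q14 
   q13   q15  q16 
   q14   q17  q14 
 * q15   q15  q16 
   q16   q17  q14 
   q17   q18  q16 
   q18   q18  q16 
(> = start, * = accepting)

start=q0; accept=q12,q15; q0-a>q1; q0-b>q2; q1-a>q3; q1-b>q4; q2-a>q5; q2-b>q6; q3-a>q3; q3-b>q4; q4-a>q5; q4-b>q6; q5-a>q7; q5-b>q8; q6-a>q9; q6-b>q10; q7-a>q7; q7-b>q8; q8-a>q9; q8-b>q10; q9-a>q11; q9-b>q12; q10-a>q13; q10-b>q14; q11-a>q11; q11-b>q12; q12-a>q13; q12-b>q14; q13-a>q15; q13-b>q16; q14-a>q17; q14-b>q14; q15-a>q15; q15-b>q16; q16-a>q17; q16-b>q14; q17-a>q18; q17-b>q16; q18-a>q18; q18-b>q16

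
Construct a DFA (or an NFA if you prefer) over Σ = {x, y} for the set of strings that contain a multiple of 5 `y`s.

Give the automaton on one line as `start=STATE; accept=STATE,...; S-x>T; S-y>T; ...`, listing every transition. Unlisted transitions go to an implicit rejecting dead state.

Keep the running count of `y`s modulo 5: each `y` advances along the cycle q0 → q1 → q2 → q3 → q4 → q0 while other symbols loop. Accept at q0.
5 states suffice.
        x   y  
>* q0   q0  q1 
   q1   q1  q2 
   q2   q2  q3 
   q3   q3  q4 
   q4   q4  q0 
(> = start, * = accepting)

start=q0; accept=q0; q0-x>q0; q0-y>q1; q1-x>q1; q1-y>q2; q2-x>q2; q2-y>q3; q3-x>q3; q3-y>q4; q4-x>q4; q4-y>q0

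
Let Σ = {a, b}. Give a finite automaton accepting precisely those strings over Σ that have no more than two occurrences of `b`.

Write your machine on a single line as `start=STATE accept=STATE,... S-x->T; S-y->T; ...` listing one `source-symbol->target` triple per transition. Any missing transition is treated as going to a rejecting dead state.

start=q0; accept=q0,q1,q2; q0-a->q0; q0-b->q1; q1-a->q1; q1-b->q2; q2-a->q2; q2-b->q3; q3-a->q3; q3-b->q3

Count `b`s, saturating at 3: states q0 through q2 mean 0 through 2 `b`s seen; q3 means more than 2. Each `b` increments (capped at q3); other symbols loop. Accept from {q0, q1, q2}.
With 4 states:
        a   b  
>* q0   q0  q1 
 * q1   q1  q2 
 * q2   q2  q3 
   q3   q3  q3 
(> = start, * = accepting)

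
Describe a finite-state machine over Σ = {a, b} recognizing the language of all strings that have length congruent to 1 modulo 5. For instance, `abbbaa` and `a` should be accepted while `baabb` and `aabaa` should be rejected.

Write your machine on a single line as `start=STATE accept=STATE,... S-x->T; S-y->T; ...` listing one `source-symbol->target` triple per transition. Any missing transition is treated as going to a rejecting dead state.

Count input length modulo 5: every symbol advances one step around the cycle S0 → S1 → S2 → S3 → S4 → S0. Accept at S1.
A 5-state machine:
        a   b  
>  S0   S1  S1 
 * S1   S2  S2 
   S2   S3  S3 
   S3   S4  S4 
   S4   S0  S0 
(> = start, * = accepting)

start=S0; accept=S1; S0-a->S1; S0-b->S1; S1-a->S2; S1-b->S2; S2-a->S3; S2-b->S3; S3-a->S4; S3-b->S4; S4-a->S0; S4-b->S0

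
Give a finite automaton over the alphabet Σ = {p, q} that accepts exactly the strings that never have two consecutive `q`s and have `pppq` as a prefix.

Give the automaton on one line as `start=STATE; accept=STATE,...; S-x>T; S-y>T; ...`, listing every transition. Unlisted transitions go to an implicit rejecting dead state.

start=A; accept=F,G; A-p>B; A-q>C; B-p>D; B-q>C; C-p>C; C-q>C; D-p>E; D-q>C; E-p>C; E-q>F; F-p>G; F-q>C; G-p>G; G-q>F

Handle the two conditions separately and then intersect. One (3 states) tracks partial matches of the forbidden pattern `qq`; the other (6 states) tracks whether the input so far still matches the prefix `pppq`. Each combined state is a pair, one component from each; accept when both components accept. After merging equivalent states the machine shrinks.
With 7 states:
       p  q 
>  A   B  C 
   B   D  C 
   C   C  C 
   D   E  C 
   E   C  F 
 * F   G  C 
 * G   G  F 
(> = start, * = accepting)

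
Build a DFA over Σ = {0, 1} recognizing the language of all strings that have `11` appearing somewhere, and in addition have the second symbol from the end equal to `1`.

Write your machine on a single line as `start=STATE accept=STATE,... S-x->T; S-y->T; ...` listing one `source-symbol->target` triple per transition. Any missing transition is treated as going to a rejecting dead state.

start=q0; accept=q6,q7; q0-0->q1; q0-1->q2; q1-0->q3; q1-1->q4; q2-0->q5; q2-1->q6; q3-0->q3; q3-1->q4; q4-0->q5; q4-1->q6; q5-0->q3; q5-1->q4; q6-0->q7; q6-1->q6; q7-0->q8; q7-1->q9; q8-0->q8; q8-1->q9; q9-0->q7; q9-1->q6

Run two small machines in parallel and take their product. One (3 states) tracks whether and how much of `11` has been seen; the other (7 states) tracks the last 2 symbols read. Each combined state is a pair, one component from each; accept when both components accept.
A 10-state machine:
        0   1  
>  q0   q1  q2 
   q1   q3  q4 
   q2   q5  q6 
   q3   q3  q4 
   q4   q5  q6 
   q5   q3  q4 
 * q6   q7  q6 
 * q7   q8  q9 
   q8   q8  q9 
   q9   q7  q6 
(> = start, * = accepting)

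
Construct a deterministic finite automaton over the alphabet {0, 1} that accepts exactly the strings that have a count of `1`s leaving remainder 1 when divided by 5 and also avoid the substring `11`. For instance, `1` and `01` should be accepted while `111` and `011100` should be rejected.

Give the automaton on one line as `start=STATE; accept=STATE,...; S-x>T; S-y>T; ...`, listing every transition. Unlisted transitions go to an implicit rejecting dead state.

start=s0; accept=s1,s2; s0-0>s0; s0-1>s1; s1-0>s2; s1-1>s3; s2-0>s2; s2-1>s4; s3-0>s3; s3-1>s3; s4-0>s5; s4-1>s3; s5-0>s5; s5-1>s6; s6-0>s7; s6-1>s3; s7-0>s7; s7-1>s8; s8-0>s9; s8-1>s3; s9-0>s9; s9-1>s10; s10-0>s0; s10-1>s3

Build one automaton per condition and run them in lockstep. The first has 5 states tracking the count of `1`s modulo 5; the second has 3 states tracking partial matches of the forbidden pattern `11`. A product state is a pair (one from each), accepting exactly when both do. Minimizing collapses redundant product states.
An 11-state machine:
          0    1  
>  s0     s0   s1 
 * s1     s2   s3 
 * s2     s2   s4 
   s3     s3   s3 
   s4     s5   s3 
   s5     s5   s6 
   s6     s7   s3 
   s7     s7   s8 
   s8     s9   s3 
   s9     s9  s10 
   s10    s0   s3 
(> = start, * = accepting)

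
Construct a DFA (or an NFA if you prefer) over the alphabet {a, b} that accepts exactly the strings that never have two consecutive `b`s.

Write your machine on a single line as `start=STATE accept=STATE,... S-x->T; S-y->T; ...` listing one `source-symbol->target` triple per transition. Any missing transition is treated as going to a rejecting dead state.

This is the complement of 'contains `bb`'. Use the same substring-matching states — q0 through q2 holding how much of `bb` has just been matched — but flip the accepting set: everything except the trap q2 accepts.
        a   b  
>* q0   q0  q1 
 * q1   q0  q2 
   q2   q2  q2 
(> = start, * = accepting)

start=q0; accept=q0,q1; q0-a->q0; q0-b->q1; q1-a->q0; q1-b->q2; q2-a->q2; q2-b->q2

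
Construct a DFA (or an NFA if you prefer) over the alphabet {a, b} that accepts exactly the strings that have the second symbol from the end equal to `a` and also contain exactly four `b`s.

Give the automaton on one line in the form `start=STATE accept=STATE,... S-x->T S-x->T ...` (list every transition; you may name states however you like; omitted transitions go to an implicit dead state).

start=q0 accept=q6,q9 q0-a->q0 q0-b->q1 q1-a->q1 q1-b->q2 q2-a->q2 q2-b->q3 q3-a->q4 q3-b->q5 q4-a->q4 q4-b->q6 q5-a->q7 q5-b->q8 q6-a->q7 q6-b->q8 q7-a->q9 q7-b->q8 q8-a->q8 q8-b->q8 q9-a->q9 q9-b->q8

Handle the two conditions separately and then intersect. One (7 states) tracks the last 2 symbols read; the other (6 states) tracks the count of `b`s, saturating at 5. Each combined state is a pair, one component from each; accept when both components accept. Minimizing collapses redundant product states.
10 states suffice.
        a   b  
>  q0   q0  q1 
   q1   q1  q2 
   q2   q2  q3 
   q3   q4  q5 
   q4   q4  q6 
   q5   q7  q8 
 * q6   q7  q8 
   q7   q9  q8 
   q8   q8  q8 
 * q9   q9  q8 
(> = start, * = accepting)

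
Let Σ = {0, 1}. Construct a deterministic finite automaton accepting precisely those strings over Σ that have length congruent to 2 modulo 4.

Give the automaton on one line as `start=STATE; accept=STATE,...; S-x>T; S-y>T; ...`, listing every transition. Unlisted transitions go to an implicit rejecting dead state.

Only the length mod 4 matters, so use a 4-cycle: from any state, every input symbol moves to the next state, wrapping q3 back to q0. Mark q2 accepting.
With 4 states:
        0   1  
>  q0   q1  q1 
   q1   q2  q2 
 * q2   q3  q3 
   q3   q0  q0 
(> = start, * = accepting)

start=q0; accept=q2; q0-0>q1; q0-1>q1; q1-0>q2; q1-1>q2; q2-0>q3; q2-1>q3; q3-0>q0; q3-1>q0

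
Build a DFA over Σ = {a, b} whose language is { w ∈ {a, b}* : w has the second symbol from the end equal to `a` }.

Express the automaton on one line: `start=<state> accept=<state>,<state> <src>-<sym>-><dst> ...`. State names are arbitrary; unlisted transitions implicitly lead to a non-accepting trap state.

Because acceptance depends on a position counted from the end, the machine has to buffer the most recent 2 symbols. Make each state the string of the last up-to-2 symbols read; on input `x` shift the window left and append `x`. Accept when the buffered window has length 2 and begins with `a`.
        a   b  
>  q0   q1  q2 
   q1   q3  q4 
   q2   q5  q6 
 * q3   q3  q4 
 * q4   q5  q6 
   q5   q3  q4 
   q6   q5  q6 
(> = start, * = accepting)

start=q0 accept=q3,q4 q0-a->q1 q0-b->q2 q1-a->q3 q1-b->q4 q2-a->q5 q2-b->q6 q3-a->q3 q3-b->q4 q4-a->q5 q4-b->q6 q5-a->q3 q5-b->q4 q6-a->q5 q6-b->q6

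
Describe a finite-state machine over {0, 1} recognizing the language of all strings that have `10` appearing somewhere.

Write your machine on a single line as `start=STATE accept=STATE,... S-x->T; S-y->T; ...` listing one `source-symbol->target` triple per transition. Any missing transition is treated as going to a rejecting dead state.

start=q0; accept=q2; q0-0->q0; q0-1->q1; q1-0->q2; q1-1->q1; q2-0->q2; q2-1->q2

States q0..q1 record the length of the longest prefix of `10` that matches the current input suffix. Reaching q2 means `10` has been seen, and we stay there forever. Accept from q2.
3 states suffice.
        0   1  
>  q0   q0  q1 
   q1   q2  q1 
 * q2   q2  q2 
(> = start, * = accepting)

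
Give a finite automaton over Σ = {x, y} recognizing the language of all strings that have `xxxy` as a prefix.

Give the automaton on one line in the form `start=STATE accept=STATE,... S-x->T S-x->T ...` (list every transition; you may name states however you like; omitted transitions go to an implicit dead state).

Walk along `xxxy` while the input agrees: from S0 take `x` to S1, and so on. Any deviation drops to the rejecting sink S5. Once S4 is reached the prefix is confirmed and every continuation is accepted.
        x   y  
>  S0   S1  S5 
   S1   S2  S5 
   S2   S3  S5 
   S3   S5  S4 
 * S4   S4  S4 
   S5   S5  S5 
(> = start, * = accepting)

start=S0 accept=S4 S0-x->S1 S0-y->S5 S1-x->S2 S1-y->S5 S2-x->S3 S2-y->S5 S3-x->S5 S3-y->S4 S4-x->S4 S4-y->S4 S5-x->S5 S5-y->S5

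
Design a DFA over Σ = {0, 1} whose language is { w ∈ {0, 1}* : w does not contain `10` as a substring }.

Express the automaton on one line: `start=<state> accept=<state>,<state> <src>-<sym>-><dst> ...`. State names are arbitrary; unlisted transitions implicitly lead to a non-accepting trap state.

Track partial matches of the forbidden pattern `10`. State s2 is a dead state reached once `10` has occurred; every other state accepts. s0 means no part of `10` is currently matched.
3 states suffice.
        0   1  
>* s0   s0  s1 
 * s1   s2  s1 
   s2   s2  s2 
(> = start, * = accepting)

start=s0 accept=s0,s1 s0-0->s0 s0-1->s1 s1-0->s2 s1-1->s1 s2-0->s2 s2-1->s2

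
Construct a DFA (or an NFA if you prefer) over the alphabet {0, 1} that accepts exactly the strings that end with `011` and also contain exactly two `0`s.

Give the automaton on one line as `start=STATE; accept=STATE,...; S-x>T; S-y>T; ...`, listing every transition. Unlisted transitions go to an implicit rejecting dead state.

Run two small machines in parallel and take their product. The first has 4 states tracking how much of the suffix `011` has currently been matched; the second has 4 states tracking the count of `0`s, saturating at 3. A product state is a pair (one from each), accepting exactly when both do. After merging equivalent states the machine shrinks.
With 6 states:
        0   1  
>  S0   S1  S0 
   S1   S2  S1 
   S2   S3  S4 
   S3   S3  S3 
   S4   S3  S5 
 * S5   S3  S3 
(> = start, * = accepting)

start=S0; accept=S5; S0-0>S1; S0-1>S0; S1-0>S2; S1-1>S1; S2-0>S3; S2-1>S4; S3-0>S3; S3-1>S3; S4-0>S3; S4-1>S5; S5-0>S3; S5-1>S3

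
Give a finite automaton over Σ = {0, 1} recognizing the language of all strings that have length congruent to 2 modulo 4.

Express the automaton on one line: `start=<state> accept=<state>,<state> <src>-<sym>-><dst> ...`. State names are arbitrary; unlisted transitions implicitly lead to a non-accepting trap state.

Count input length modulo 4: every symbol advances one step around the cycle A → B → C → D → A. Accept at C.
       0  1 
>  A   B  B 
   B   C  C 
 * C   D  D 
   D   A  A 
(> = start, * = accepting)

start=A accept=C A-0->B A-1->B B-0->C B-1->C C-0->D C-1->D D-0->A D-1->A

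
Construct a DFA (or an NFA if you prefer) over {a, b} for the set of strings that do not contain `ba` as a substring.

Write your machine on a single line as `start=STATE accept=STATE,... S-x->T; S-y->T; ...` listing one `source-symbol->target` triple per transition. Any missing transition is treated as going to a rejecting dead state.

start=q0; accept=q0,q1; q0-a->q0; q0-b->q1; q1-a->q2; q1-b->q1; q2-a->q2; q2-b->q2

Track partial matches of the forbidden pattern `ba`. State q2 is a dead state reached once `ba` has occurred; every other state accepts. q0 means no part of `ba` is currently matched.
With 3 states:
        a   b  
>* q0   q0  q1 
 * q1   q2  q1 
   q2   q2  q2 
(> = start, * = accepting)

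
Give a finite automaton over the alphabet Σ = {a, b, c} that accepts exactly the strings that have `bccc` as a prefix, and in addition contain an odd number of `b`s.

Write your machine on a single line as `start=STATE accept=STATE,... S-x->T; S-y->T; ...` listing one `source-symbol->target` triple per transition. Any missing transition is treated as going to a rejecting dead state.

start=q0; accept=q6; q0-a->q1; q0-b->q2; q0-c->q1; q1-a->q1; q1-b->q3; q1-c->q1; q2-a->q3; q2-b->q1; q2-c->q4; q3-a->q3; q3-b->q1; q3-c->q3; q4-a->q3; q4-b->q1; q4-c->q5; q5-a->q3; q5-b->q1; q5-c->q6; q6-a->q6; q6-b->q7; q6-c->q6; q7-a->q7; q7-b->q6; q7-c->q7

Handle the two conditions separately and then intersect. One (6 states) tracks whether the input so far still matches the prefix `bccc`; the other (2 states) tracks the count of `b`s modulo 2. Each combined state is a pair, one component from each; accept when both components accept.
        a   b   c  
>  q0   q1  q2  q1 
   q1   q1  q3  q1 
   q2   q3  q1  q4 
   q3   q3  q1  q3 
   q4   q3  q1  q5 
   q5   q3  q1  q6 
 * q6   q6  q7  q6 
   q7   q7  q6  q7 
(> = start, * = accepting)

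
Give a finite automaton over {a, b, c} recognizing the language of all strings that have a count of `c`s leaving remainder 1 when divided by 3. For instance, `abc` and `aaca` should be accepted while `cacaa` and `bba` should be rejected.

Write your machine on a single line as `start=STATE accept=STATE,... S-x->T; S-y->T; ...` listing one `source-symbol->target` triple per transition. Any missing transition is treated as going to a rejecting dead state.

The only thing that matters is how many `c`s have appeared, reduced mod 3. Use one state per residue: q0 for 0, …, q2 for 2. Reading `c` moves to the next residue; anything else stays put. q1 is accepting.
3 states suffice.
        a   b   c  
>  q0   q0  q0  q1 
 * q1   q1  q1  q2 
   q2   q2  q2  q0 
(> = start, * = accepting)

start=q0; accept=q1; q0-a->q0; q0-b->q0; q0-c->q1; q1-a->q1; q1-b->q1; q1-c->q2; q2-a->q2; q2-b->q2; q2-c->q0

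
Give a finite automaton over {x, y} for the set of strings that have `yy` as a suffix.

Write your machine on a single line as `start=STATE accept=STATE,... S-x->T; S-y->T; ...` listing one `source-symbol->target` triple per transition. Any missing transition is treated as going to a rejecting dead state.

start=q0; accept=q2; q0-x->q0; q0-y->q1; q1-x->q0; q1-y->q2; q2-x->q0; q2-y->q2

Remember how much of `yy` the current input suffix matches. State q0 means no match yet; q1 means the last symbol is `y`; q2 means the last 2 symbols are `yy`. Only q2 accepts. On a mismatch, fall back to the longest proper suffix that is still a prefix of `yy`.
3 states suffice.
        x   y  
>  q0   q0  q1 
   q1   q0  q2 
 * q2   q0  q2 
(> = start, * = accepting)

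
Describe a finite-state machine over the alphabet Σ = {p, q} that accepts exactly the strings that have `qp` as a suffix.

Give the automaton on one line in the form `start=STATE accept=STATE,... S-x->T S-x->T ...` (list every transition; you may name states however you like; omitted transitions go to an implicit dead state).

Let each state record the length of the longest suffix of the input read so far that is also a prefix of `qp`. B means the last symbol is `q`; C means the last 2 symbols are `qp`. Accept only at C, where the string currently ends in `qp`.
A 3-state machine:
       p  q 
>  A   A  B 
   B   C  B 
 * C   A  B 
(> = start, * = accepting)

start=A accept=C A-p->A A-q->B B-p->C B-q->B C-p->A C-q->B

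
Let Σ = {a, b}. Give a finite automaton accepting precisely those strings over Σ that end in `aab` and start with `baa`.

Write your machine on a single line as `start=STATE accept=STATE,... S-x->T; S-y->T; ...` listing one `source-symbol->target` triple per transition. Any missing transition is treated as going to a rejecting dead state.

Run two small machines in parallel and take their product. The first has 4 states tracking how much of the suffix `aab` has currently been matched; the second has 5 states tracking whether the input so far still matches the prefix `baa`. A product state is a pair (one from each), accepting exactly when both do. Equivalent product states are then merged.
        a   b  
>  S0   S1  S2 
   S1   S1  S1 
   S2   S3  S1 
   S3   S4  S1 
   S4   S4  S5 
 * S5   S6  S7 
   S6   S4  S7 
   S7   S6  S7 
(> = start, * = accepting)

start=S0; accept=S5; S0-a->S1; S0-b->S2; S1-a->S1; S1-b->S1; S2-a->S3; S2-b->S1; S3-a->S4; S3-b->S1; S4-a->S4; S4-b->S5; S5-a->S6; S5-b->S7; S6-a->S4; S6-b->S7; S7-a->S6; S7-b->S7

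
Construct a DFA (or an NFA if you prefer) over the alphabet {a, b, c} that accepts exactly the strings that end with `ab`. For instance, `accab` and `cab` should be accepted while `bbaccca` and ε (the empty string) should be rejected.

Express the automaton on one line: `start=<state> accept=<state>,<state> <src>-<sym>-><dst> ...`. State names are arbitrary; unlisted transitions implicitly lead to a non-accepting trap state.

start=s0 accept=s2 s0-a->s1 s0-b->s0 s0-c->s0 s1-a->s1 s1-b->s2 s1-c->s0 s2-a->s1 s2-b->s0 s2-c->s0

Remember how much of `ab` the current input suffix matches. State s0 means no match yet; s1 means the last symbol is `a`; s2 means the last 2 symbols are `ab`. Only s2 accepts. On a mismatch, fall back to the longest proper suffix that is still a prefix of `ab`.
A 3-state machine:
        a   b   c  
>  s0   s1  s0  s0 
   s1   s1  s2  s0 
 * s2   s1  s0  s0 
(> = start, * = accepting)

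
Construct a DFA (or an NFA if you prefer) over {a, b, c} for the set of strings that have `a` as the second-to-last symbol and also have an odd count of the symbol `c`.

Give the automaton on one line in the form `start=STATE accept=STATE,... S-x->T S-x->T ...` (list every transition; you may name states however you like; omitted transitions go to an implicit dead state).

start=q0 accept=q6,q13,q14 q0-a->q1 q0-b->q2 q0-c->q3 q1-a->q4 q1-b->q5 q1-c->q6 q2-a->q7 q2-b->q8 q2-c->q9 q3-a->q10 q3-b->q11 q3-c->q12 q4-a->q4 q4-b->q5 q4-c->q6 q5-a->q7 q5-b->q8 q5-c->q9 q6-a->q10 q6-b->q11 q6-c->q12 q7-a->q4 q7-b->q5 q7-c->q6 q8-a->q7 q8-b->q8 q8-c->q9 q9-a->q10 q9-b->q11 q9-c->q12 q10-a->q13 q10-b->q14 q10-c->q15 q11-a->q16 q11-b->q17 q11-c->q18 q12-a->q19 q12-b->q20 q12-c->q21 q13-a->q13 q13-b->q14 q13-c->q15 q14-a->q16 q14-b->q17 q14-c->q18 q15-a->q19 q15-b->q20 q15-c->q21 q16-a->q13 q16-b->q14 q16-c->q15 q17-a->q16 q17-b->q17 q17-c->q18 q18-a->q19 q18-b->q20 q18-c->q21 q19-a->q4 q19-b->q5 q19-c->q6 q20-a->q7 q20-b->q8 q20-c->q9 q21-a->q10 q21-b->q11 q21-c->q12

Handle the two conditions separately and then intersect. The first has 13 states tracking the last 2 symbols read; the second has 2 states tracking the count of `c`s modulo 2. A product state is a pair (one from each), accepting exactly when both do.
With 22 states:
          a    b    c  
>  q0     q1   q2   q3 
   q1     q4   q5   q6 
   q2     q7   q8   q9 
   q3    q10  q11  q12 
   q4     q4   q5   q6 
   q5     q7   q8   q9 
 * q6    q10  q11  q12 
   q7     q4   q5   q6 
   q8     q7   q8   q9 
   q9    q10  q11  q12 
   q10   q13  q14  q15 
   q11   q16  q17  q18 
   q12   q19  q20  q21 
 * q13   q13  q14  q15 
 * q14   q16  q17  q18 
   q15   q19  q20  q21 
   q16   q13  q14  q15 
   q17   q16  q17  q18 
   q18   q19  q20  q21 
   q19    q4   q5   q6 
   q20    q7   q8   q9 
   q21   q10  q11  q12 
(> = start, * = accepting)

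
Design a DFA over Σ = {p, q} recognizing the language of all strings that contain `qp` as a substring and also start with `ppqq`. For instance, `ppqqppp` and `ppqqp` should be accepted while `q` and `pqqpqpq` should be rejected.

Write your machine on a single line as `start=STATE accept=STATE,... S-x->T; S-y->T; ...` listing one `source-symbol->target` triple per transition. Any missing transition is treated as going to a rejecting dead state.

start=A; accept=I; A-p->B; A-q->C; B-p->D; B-q->C; C-p->E; C-q->C; D-p->F; D-q->G; E-p->E; E-q->E; F-p->F; F-q->C; G-p->E; G-q->H; H-p->I; H-q->H; I-p->I; I-q->I

Run two small machines in parallel and take their product. One (3 states) tracks whether and how much of `qp` has been seen; the other (6 states) tracks whether the input so far still matches the prefix `ppqq`. Each combined state is a pair, one component from each; accept when both components accept.
9 states suffice.
       p  q 
>  A   B  C 
   B   D  C 
   C   E  C 
   D   F  G 
   E   E  E 
   F   F  C 
   G   E  H 
   H   I  H 
 * I   I  I 
(> = start, * = accepting)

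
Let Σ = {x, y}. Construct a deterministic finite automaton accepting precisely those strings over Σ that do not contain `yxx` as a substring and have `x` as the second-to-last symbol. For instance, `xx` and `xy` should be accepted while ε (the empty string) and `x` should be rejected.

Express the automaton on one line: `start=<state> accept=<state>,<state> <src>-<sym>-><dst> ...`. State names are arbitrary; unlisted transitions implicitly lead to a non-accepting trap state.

Build one automaton per condition and run them in lockstep. The first has 4 states tracking partial matches of the forbidden pattern `yxx`; the second has 7 states tracking the last 2 symbols read. A product state is a pair (one from each), accepting exactly when both do. Minimizing collapses redundant product states.
A 7-state machine:
        x   y  
>  s0   s1  s2 
   s1   s3  s4 
   s2   s5  s2 
 * s3   s3  s4 
 * s4   s5  s2 
   s5   s6  s4 
   s6   s6  s6 
(> = start, * = accepting)

start=s0 accept=s3,s4 s0-x->s1 s0-y->s2 s1-x->s3 s1-y->s4 s2-x->s5 s2-y->s2 s3-x->s3 s3-y->s4 s4-x->s5 s4-y->s2 s5-x->s6 s5-y->s4 s6-x->s6 s6-y->s6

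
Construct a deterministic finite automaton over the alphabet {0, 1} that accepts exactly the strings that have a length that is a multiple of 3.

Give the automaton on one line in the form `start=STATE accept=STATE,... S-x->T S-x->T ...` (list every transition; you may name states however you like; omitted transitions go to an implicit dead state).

start=q0 accept=q0 q0-0->q1 q0-1->q1 q1-0->q2 q1-1->q2 q2-0->q0 q2-1->q0

Only the length mod 3 matters, so use a 3-cycle: from any state, every input symbol moves to the next state, wrapping q2 back to q0. Mark q0 accepting.
        0   1  
>* q0   q1  q1 
   q1   q2  q2 
   q2   q0  q0 
(> = start, * = accepting)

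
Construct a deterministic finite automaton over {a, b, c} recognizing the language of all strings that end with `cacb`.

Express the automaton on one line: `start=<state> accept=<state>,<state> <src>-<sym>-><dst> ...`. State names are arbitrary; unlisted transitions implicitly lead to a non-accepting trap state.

Remember how much of `cacb` the current input suffix matches. State q0 means no match yet; q1 means the last symbol is `c`; q2 means the last 2 symbols are `ca`; q3 means the last 3 symbols are `cac`; q4 means the last 4 symbols are `cacb`. Only q4 accepts. On a mismatch, fall back to the longest proper suffix that is still a prefix of `cacb`.
        a   b   c  
>  q0   q0  q0  q1 
   q1   q2  q0  q1 
   q2   q0  q0  q3 
   q3   q2  q4  q1 
 * q4   q0  q0  q1 
(> = start, * = accepting)

start=q0 accept=q4 q0-a->q0 q0-b->q0 q0-c->q1 q1-a->q2 q1-b->q0 q1-c->q1 q2-a->q0 q2-b->q0 q2-c->q3 q3-a->q2 q3-b->q4 q3-c->q1 q4-a->q0 q4-b->q0 q4-c->q1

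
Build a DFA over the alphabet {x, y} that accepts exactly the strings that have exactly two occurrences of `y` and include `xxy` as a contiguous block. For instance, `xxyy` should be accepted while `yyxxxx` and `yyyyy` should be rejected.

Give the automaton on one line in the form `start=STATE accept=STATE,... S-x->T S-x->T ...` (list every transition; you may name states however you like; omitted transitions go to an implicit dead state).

Run two small machines in parallel and take their product. One (4 states) tracks the count of `y`s, saturating at 3; the other (4 states) tracks whether and how much of `xxy` has been seen. Each combined state is a pair, one component from each; accept when both components accept. Minimizing collapses redundant product states.
8 states suffice.
       x  y 
>  A   B  C 
   B   D  C 
   C   E  F 
   D   D  G 
   E   G  F 
   F   F  F 
   G   G  H 
 * H   H  F 
(> = start, * = accepting)

start=A accept=H A-x->B A-y->C B-x->D B-y->C C-x->E C-y->F D-x->D D-y->G E-x->G E-y->F F-x->F F-y->F G-x->G G-y->H H-x->H H-y->F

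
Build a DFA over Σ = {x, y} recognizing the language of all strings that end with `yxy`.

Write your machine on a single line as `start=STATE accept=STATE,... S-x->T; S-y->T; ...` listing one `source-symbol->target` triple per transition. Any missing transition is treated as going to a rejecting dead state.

Let each state record the length of the longest suffix of the input read so far that is also a prefix of `yxy`. s1 means the last symbol is `y`; s2 means the last 2 symbols are `yx`; s3 means the last 3 symbols are `yxy`. Accept only at s3, where the string currently ends in `yxy`.
        x   y  
>  s0   s0  s1 
   s1   s2  s1 
   s2   s0  s3 
 * s3   s2  s1 
(> = start, * = accepting)

start=s0; accept=s3; s0-x->s0; s0-y->s1; s1-x->s2; s1-y->s1; s2-x->s0; s2-y->s3; s3-x->s2; s3-y->s1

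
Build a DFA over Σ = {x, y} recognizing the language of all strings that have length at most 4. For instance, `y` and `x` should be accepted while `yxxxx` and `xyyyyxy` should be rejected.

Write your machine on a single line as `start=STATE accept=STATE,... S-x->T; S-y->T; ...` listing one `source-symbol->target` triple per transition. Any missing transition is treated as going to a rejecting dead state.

We only need to distinguish lengths 0, 1, …, 4, and '>4'. Chain S0 → S1 → S2 → S3 → S4 → S5 on every symbol, with S5 looping. Accepting states: {S0, S1, S2, S3, S4}.
A 6-state machine:
        x   y  
>* S0   S1  S1 
 * S1   S2  S2 
 * S2   S3  S3 
 * S3   S4  S4 
 * S4   S5  S5 
   S5   S5  S5 
(> = start, * = accepting)

start=S0; accept=S0,S1,S2,S3,S4; S0-x->S1; S0-y->S1; S1-x->S2; S1-y->S2; S2-x->S3; S2-y->S3; S3-x->S4; S3-y->S4; S4-x->S5; S4-y->S5; S5-x->S5; S5-y->S5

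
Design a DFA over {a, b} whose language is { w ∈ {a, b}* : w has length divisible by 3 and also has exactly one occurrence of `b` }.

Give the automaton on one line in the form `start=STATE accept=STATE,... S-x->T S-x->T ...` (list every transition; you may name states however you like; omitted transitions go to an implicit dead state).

Handle the two conditions separately and then intersect. One (3 states) tracks the input length modulo 3; the other (3 states) tracks the count of `b`s, saturating at 2. Each combined state is a pair, one component from each; accept when both components accept.
With 9 states:
        a   b  
>  q0   q1  q2 
   q1   q3  q4 
   q2   q4  q5 
   q3   q0  q6 
   q4   q6  q7 
   q5   q7  q7 
 * q6   q2  q8 
   q7   q8  q8 
   q8   q5  q5 
(> = start, * = accepting)

start=q0 accept=q6 q0-a->q1 q0-b->q2 q1-a->q3 q1-b->q4 q2-a->q4 q2-b->q5 q3-a->q0 q3-b->q6 q4-a->q6 q4-b->q7 q5-a->q7 q5-b->q7 q6-a->q2 q6-b->q8 q7-a->q8 q7-b->q8 q8-a->q5 q8-b->q5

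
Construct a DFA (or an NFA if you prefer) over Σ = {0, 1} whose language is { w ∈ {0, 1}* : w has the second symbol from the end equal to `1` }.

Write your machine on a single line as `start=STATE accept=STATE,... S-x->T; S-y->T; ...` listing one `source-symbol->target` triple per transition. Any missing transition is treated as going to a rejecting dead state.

start=s0; accept=s5,s6; s0-0->s1; s0-1->s2; s1-0->s3; s1-1->s4; s2-0->s5; s2-1->s6; s3-0->s3; s3-1->s4; s4-0->s5; s4-1->s6; s5-0->s3; s5-1->s4; s6-0->s5; s6-1->s6

A DFA must remember the last 2 symbols (since which symbol is second-to-last isn't known until the input ends). Use one state per possible window of the last ≤2 symbols; accept from those whose window starts with `1`.
        0   1  
>  s0   s1  s2 
   s1   s3  s4 
   s2   s5  s6 
   s3   s3  s4 
   s4   s5  s6 
 * s5   s3  s4 
 * s6   s5  s6 
(> = start, * = accepting)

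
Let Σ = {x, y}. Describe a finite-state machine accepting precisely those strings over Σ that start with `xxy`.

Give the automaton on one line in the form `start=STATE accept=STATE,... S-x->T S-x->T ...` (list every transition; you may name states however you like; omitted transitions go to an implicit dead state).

Check the first 3 symbols one by one: A through C record how many have matched `xxy` so far; any wrong symbol goes to the dead state E. After all 3 match we enter the accepting sink D.
       x  y 
>  A   B  E 
   B   C  E 
   C   E  D 
 * D   D  D 
   E   E  E 
(> = start, * = accepting)

start=A accept=D A-x->B A-y->E B-x->C B-y->E C-x->E C-y->D D-x->D D-y->D E-x->E E-y->E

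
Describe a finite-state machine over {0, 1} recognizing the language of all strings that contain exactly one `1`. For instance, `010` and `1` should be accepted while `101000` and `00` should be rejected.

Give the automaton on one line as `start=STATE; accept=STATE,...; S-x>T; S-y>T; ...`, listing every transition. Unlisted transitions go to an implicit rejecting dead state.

Only the number of `1`s matters, and only up to 2. Make a chain q0 → q1 → q2 advanced by each `1` (with q2 absorbing); every other symbol self-loops. The accepting set is {q1}.
        0   1  
>  q0   q0  q1 
 * q1   q1  q2 
   q2   q2  q2 
(> = start, * = accepting)

start=q0; accept=q1; q0-0>q0; q0-1>q1; q1-0>q1; q1-1>q2; q2-0>q2; q2-1>q2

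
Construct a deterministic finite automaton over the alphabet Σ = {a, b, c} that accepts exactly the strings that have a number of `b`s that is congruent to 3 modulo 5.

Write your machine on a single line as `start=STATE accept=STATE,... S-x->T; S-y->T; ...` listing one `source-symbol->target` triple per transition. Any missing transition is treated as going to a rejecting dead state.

start=s0; accept=s3; s0-a->s0; s0-b->s1; s0-c->s0; s1-a->s1; s1-b->s2; s1-c->s1; s2-a->s2; s2-b->s3; s2-c->s2; s3-a->s3; s3-b->s4; s3-c->s3; s4-a->s4; s4-b->s0; s4-c->s4

Keep the running count of `b`s modulo 5: each `b` advances along the cycle s0 → s1 → s2 → s3 → s4 → s0 while other symbols loop. Accept at s3.
With 5 states:
        a   b   c  
>  s0   s0  s1  s0 
   s1   s1  s2  s1 
   s2   s2  s3  s2 
 * s3   s3  s4  s3 
   s4   s4  s0  s4 
(> = start, * = accepting)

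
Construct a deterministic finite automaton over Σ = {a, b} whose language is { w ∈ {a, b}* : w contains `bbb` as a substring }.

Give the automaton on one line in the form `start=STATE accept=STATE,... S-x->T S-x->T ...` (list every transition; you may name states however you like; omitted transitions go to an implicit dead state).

start=q0 accept=q3 q0-a->q0 q0-b->q1 q1-a->q0 q1-b->q2 q2-a->q0 q2-b->q3 q3-a->q3 q3-b->q3

States q0..q2 record the length of the longest prefix of `bbb` that matches the current input suffix. Reaching q3 means `bbb` has been seen, and we stay there forever. Accept from q3.
        a   b  
>  q0   q0  q1 
   q1   q0  q2 
   q2   q0  q3 
 * q3   q3  q3 
(> = start, * = accepting)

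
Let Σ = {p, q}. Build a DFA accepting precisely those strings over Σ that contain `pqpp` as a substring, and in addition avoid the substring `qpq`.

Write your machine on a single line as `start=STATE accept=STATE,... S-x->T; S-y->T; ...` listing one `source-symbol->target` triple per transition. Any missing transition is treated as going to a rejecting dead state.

start=A; accept=H,I,J; A-p->B; A-q->C; B-p->B; B-q->D; C-p->E; C-q->C; D-p->F; D-q->C; E-p->B; E-q->G; F-p->H; F-q->G; G-p->G; G-q->G; H-p->H; H-q->I; I-p->J; I-q->I; J-p->H; J-q->G

Handle the two conditions separately and then intersect. One (5 states) tracks whether and how much of `pqpp` has been seen; the other (4 states) tracks partial matches of the forbidden pattern `qpq`. Each combined state is a pair, one component from each; accept when both components accept. Minimizing collapses redundant product states.
With 10 states:
       p  q 
>  A   B  C 
   B   B  D 
   C   E  C 
   D   F  C 
   E   B  G 
   F   H  G 
   G   G  G 
 * H   H  I 
 * I   J  I 
 * J   H  G 
(> = start, * = accepting)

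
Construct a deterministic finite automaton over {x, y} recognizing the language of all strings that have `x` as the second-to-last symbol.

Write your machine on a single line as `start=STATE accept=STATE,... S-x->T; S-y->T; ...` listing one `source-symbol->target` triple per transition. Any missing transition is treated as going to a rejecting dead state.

start=A; accept=D,E; A-x->B; A-y->C; B-x->D; B-y->E; C-x->F; C-y->G; D-x->D; D-y->E; E-x->F; E-y->G; F-x->D; F-y->E; G-x->F; G-y->G

Because acceptance depends on a position counted from the end, the machine has to buffer the most recent 2 symbols. Make each state the string of the last up-to-2 symbols read; on input `x` shift the window left and append `x`. Accept when the buffered window has length 2 and begins with `x`.
A 7-state machine:
       x  y 
>  A   B  C 
   B   D  E 
   C   F  G 
 * D   D  E 
 * E   F  G 
   F   D  E 
   G   F  G 
(> = start, * = accepting)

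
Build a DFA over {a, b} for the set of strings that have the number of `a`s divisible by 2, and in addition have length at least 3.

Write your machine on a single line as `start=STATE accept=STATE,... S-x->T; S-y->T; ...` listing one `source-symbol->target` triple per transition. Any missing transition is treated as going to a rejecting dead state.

start=s0; accept=s6,s7; s0-a->s1; s0-b->s2; s1-a->s3; s1-b->s4; s2-a->s4; s2-b->s3; s3-a->s5; s3-b->s6; s4-a->s6; s4-b->s5; s5-a->s7; s5-b->s8; s6-a->s8; s6-b->s7; s7-a->s8; s7-b->s7; s8-a->s7; s8-b->s8

Build one automaton per condition and run them in lockstep. One (2 states) tracks the count of `a`s modulo 2; the other (5 states) tracks the input length, saturating at 4. Each combined state is a pair, one component from each; accept when both components accept.
9 states suffice.
        a   b  
>  s0   s1  s2 
   s1   s3  s4 
   s2   s4  s3 
   s3   s5  s6 
   s4   s6  s5 
   s5   s7  s8 
 * s6   s8  s7 
 * s7   s8  s7 
   s8   s7  s8 
(> = start, * = accepting)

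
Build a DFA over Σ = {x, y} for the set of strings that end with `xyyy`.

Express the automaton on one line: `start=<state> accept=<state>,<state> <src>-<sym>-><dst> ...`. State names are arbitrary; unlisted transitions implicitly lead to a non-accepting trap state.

Let each state record the length of the longest suffix of the input read so far that is also a prefix of `xyyy`. s1 means the last symbol is `x`; s2 means the last 2 symbols are `xy`; s3 means the last 3 symbols are `xyy`; s4 means the last 4 symbols are `xyyy`. Accept only at s4, where the string currently ends in `xyyy`.
A 5-state machine:
        x   y  
>  s0   s1  s0 
   s1   s1  s2 
   s2   s1  s3 
   s3   s1  s4 
 * s4   s1  s0 
(> = start, * = accepting)

start=s0 accept=s4 s0-x->s1 s0-y->s0 s1-x->s1 s1-y->s2 s2-x->s1 s2-y->s3 s3-x->s1 s3-y->s4 s4-x->s1 s4-y->s0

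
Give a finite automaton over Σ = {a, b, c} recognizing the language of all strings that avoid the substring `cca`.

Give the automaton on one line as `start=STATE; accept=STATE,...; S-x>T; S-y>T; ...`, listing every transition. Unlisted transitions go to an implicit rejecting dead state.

start=S0; accept=S0,S1,S2; S0-a>S0; S0-b>S0; S0-c>S1; S1-a>S0; S1-b>S0; S1-c>S2; S2-a>S3; S2-b>S0; S2-c>S2; S3-a>S3; S3-b>S3; S3-c>S3

Track partial matches of the forbidden pattern `cca`. State S3 is a dead state reached once `cca` has occurred; every other state accepts. S0 means no part of `cca` is currently matched.
With 4 states:
        a   b   c  
>* S0   S0  S0  S1 
 * S1   S0  S0  S2 
 * S2   S3  S0  S2 
   S3   S3  S3  S3 
(> = start, * = accepting)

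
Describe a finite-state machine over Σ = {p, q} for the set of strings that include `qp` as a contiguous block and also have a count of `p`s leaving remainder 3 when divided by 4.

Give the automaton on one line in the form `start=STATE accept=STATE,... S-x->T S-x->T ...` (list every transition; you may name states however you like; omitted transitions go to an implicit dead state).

Handle the two conditions separately and then intersect. One (3 states) tracks whether and how much of `qp` has been seen; the other (4 states) tracks the count of `p`s modulo 4. Each combined state is a pair, one component from each; accept when both components accept. Equivalent product states are then merged.
A 9-state machine:
       p  q 
>  A   B  C 
   B   D  E 
   C   E  C 
   D   F  G 
   E   G  E 
   F   A  H 
   G   I  G 
   H   C  H 
 * I   C  I 
(> = start, * = accepting)

start=A accept=I A-p->B A-q->C B-p->D B-q->E C-p->E C-q->C D-p->F D-q->G E-p->G E-q->E F-p->A F-q->H G-p->I G-q->G H-p->C H-q->H I-p->C I-q->I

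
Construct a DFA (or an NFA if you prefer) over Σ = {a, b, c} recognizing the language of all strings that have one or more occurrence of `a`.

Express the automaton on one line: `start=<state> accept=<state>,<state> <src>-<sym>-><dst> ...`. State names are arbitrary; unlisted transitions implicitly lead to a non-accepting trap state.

Only the number of `a`s matters, and only up to 2. Make a chain q0 → q1 → q2 advanced by each `a` (with q2 absorbing); every other symbol self-loops. The accepting set is {q1, q2}.
3 states suffice.
        a   b   c  
>  q0   q1  q0  q0 
 * q1   q2  q1  q1 
 * q2   q2  q2  q2 
(> = start, * = accepting)

start=q0 accept=q1,q2 q0-a->q1 q0-b->q0 q0-c->q0 q1-a->q2 q1-b->q1 q1-c->q1 q2-a->q2 q2-b->q2 q2-c->q2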